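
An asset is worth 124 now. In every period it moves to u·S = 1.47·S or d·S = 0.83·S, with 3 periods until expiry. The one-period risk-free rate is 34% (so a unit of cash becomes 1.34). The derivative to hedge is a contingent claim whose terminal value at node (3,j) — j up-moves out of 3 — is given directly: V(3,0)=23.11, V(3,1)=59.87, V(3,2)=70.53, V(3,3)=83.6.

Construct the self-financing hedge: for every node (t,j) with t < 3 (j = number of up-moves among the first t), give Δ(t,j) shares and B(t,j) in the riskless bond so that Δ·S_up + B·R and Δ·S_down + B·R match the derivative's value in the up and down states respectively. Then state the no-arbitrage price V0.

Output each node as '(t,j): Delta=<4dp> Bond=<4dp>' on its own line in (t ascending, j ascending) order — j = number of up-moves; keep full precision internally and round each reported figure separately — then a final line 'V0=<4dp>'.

(0,0): Delta=0.0931 Bond=19.9146
(1,0): Delta=0.1808 Bond=17.6559
(1,1): Delta=0.0805 Bond=28.9872
(2,0): Delta=0.6724 Bond=-18.3307
(2,1): Delta=0.1101 Bond=34.3622
(2,2): Delta=0.0762 Bond=39.9850
V0=31.4595

Under the risk-neutral measure, an up-move has probability p* = (R−d)/(u−d) = 0.7969 and values discount at R = 1.34.
At expiry t=3: V(3,0)=23.1100, V(3,1)=59.8700, V(3,2)=70.5300, V(3,3)=83.6000
Node (2,0) S=85.4236: V=(p*·59.8700+(1−p*)·23.1100)/1.34=39.1068; Δ=(59.8700−23.1100)/(125.5727−70.9016)=0.6724; B=V−Δ·S=-18.3307
Node (2,1) S=151.2924: V=(p*·70.5300+(1−p*)·59.8700)/1.34=51.0184; Δ=(70.5300−59.8700)/(222.3998−125.5727)=0.1101; B=V−Δ·S=34.3622
Node (2,2) S=267.9516: V=(p*·83.6000+(1−p*)·70.5300)/1.34=60.4068; Δ=(83.6000−70.5300)/(393.8889−222.3998)=0.0762; B=V−Δ·S=39.9850
Node (1,0) S=102.9200: V=(p*·51.0184+(1−p*)·39.1068)/1.34=36.2678; Δ=(51.0184−39.1068)/(151.2924−85.4236)=0.1808; B=V−Δ·S=17.6559
Node (1,1) S=182.2800: V=(p*·60.4068+(1−p*)·51.0184)/1.34=43.6566; Δ=(60.4068−51.0184)/(267.9516−151.2924)=0.0805; B=V−Δ·S=28.9872
Node (0,0) S=124.0000: V=(p*·43.6566+(1−p*)·36.2678)/1.34=31.4595; Δ=(43.6566−36.2678)/(182.2800−102.9200)=0.0931; B=V−Δ·S=19.9146
The time-0 hedge costs 31.4595, which is the no-arbitrage price.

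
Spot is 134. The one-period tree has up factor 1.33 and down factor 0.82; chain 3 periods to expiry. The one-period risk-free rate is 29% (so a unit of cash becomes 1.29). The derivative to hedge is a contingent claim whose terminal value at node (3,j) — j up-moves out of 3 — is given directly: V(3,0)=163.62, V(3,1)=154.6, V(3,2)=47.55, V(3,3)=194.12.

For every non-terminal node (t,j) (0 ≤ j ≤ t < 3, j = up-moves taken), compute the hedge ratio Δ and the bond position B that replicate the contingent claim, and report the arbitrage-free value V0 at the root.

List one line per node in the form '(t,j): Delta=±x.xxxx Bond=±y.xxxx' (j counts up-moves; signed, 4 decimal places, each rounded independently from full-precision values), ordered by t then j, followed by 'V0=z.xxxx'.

The replicating-portfolio and risk-neutral prices coincide; use p* = (1.29−0.82)/(1.33−0.82) = 0.9216 for the latter.
At expiry t=3: V(3,0)=163.6200, V(3,1)=154.6000, V(3,2)=47.5500, V(3,3)=194.1200
(2,0): S=90.1016. Δ = (V_up−V_dn)/(S_up−S_dn) = (154.6000−163.6200)/(119.8351−73.8833) = -0.1963. V = [p*·154.6000 + (1−p*)·163.6200]/1.29 = 120.3934. B = V − Δ·S = 138.0796.
(2,1): S=146.1404. Δ = (V_up−V_dn)/(S_up−S_dn) = (47.5500−154.6000)/(194.3667−119.8351) = -1.4363. V = [p*·47.5500 + (1−p*)·154.6000]/1.29 = 43.3691. B = V − Δ·S = 253.2710.
(2,2): S=237.0326. Δ = (V_up−V_dn)/(S_up−S_dn) = (194.1200−47.5500)/(315.2534−194.3667) = 1.2125. V = [p*·194.1200 + (1−p*)·47.5500]/1.29 = 141.5692. B = V − Δ·S = -145.8229.
(1,0): S=109.8800. Δ = (V_up−V_dn)/(S_up−S_dn) = (43.3691−120.3934)/(146.1404−90.1016) = -1.3745. V = [p*·43.3691 + (1−p*)·120.3934]/1.29 = 38.3025. B = V − Δ·S = 189.3305.
(1,1): S=178.2200. Δ = (V_up−V_dn)/(S_up−S_dn) = (141.5692−43.3691)/(237.0326−146.1404) = 1.0804. V = [p*·141.5692 + (1−p*)·43.3691]/1.29 = 103.7731. B = V − Δ·S = -88.7763.
(0,0): S=134.0000. Δ = (V_up−V_dn)/(S_up−S_dn) = (103.7731−38.3025)/(178.2200−109.8800) = 0.9580. V = [p*·103.7731 + (1−p*)·38.3025]/1.29 = 76.4637. B = V − Δ·S = -51.9101.
Root portfolio cost Δ·134+B reproduces V0=76.4637.

(0,0): Delta=0.9580 Bond=-51.9101
(1,0): Delta=-1.3745 Bond=189.3305
(1,1): Delta=1.0804 Bond=-88.7763
(2,0): Delta=-0.1963 Bond=138.0796
(2,1): Delta=-1.4363 Bond=253.2710
(2,2): Delta=1.2125 Bond=-145.8229
V0=76.4637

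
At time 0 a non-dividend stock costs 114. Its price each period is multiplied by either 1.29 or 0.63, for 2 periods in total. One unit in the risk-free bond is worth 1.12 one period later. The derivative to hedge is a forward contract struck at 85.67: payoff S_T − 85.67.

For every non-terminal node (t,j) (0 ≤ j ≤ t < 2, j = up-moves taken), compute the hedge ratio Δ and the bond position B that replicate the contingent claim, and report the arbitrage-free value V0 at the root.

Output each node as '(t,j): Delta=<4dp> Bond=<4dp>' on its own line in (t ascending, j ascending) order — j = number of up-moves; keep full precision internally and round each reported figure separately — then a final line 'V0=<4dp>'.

Under the risk-neutral measure, an up-move has probability p* = (R−d)/(u−d) = 0.7424 and values discount at R = 1.12.
Terminal payoffs: V(2,0)=-40.4234, V(2,1)=6.9778, V(2,2)=104.0374
Node (1,0) S=71.8200: V=(p*·6.9778+(1−p*)·-40.4234)/1.12=-4.6711; Δ=(6.9778−-40.4234)/(92.6478−45.2466)=1.0000; B=V−Δ·S=-76.4911
Node (1,1) S=147.0600: V=(p*·104.0374+(1−p*)·6.9778)/1.12=70.5689; Δ=(104.0374−6.9778)/(189.7074−92.6478)=1.0000; B=V−Δ·S=-76.4911
Node (0,0) S=114.0000: V=(p*·70.5689+(1−p*)·-4.6711)/1.12=45.7044; Δ=(70.5689−-4.6711)/(147.0600−71.8200)=1.0000; B=V−Δ·S=-68.2956
Check: Δ(0,0)·S0 + B(0,0) = 45.7044 = V0.

(0,0): Delta=1.0000 Bond=-68.2956
(1,0): Delta=1.0000 Bond=-76.4911
(1,1): Delta=1.0000 Bond=-76.4911
V0=45.7044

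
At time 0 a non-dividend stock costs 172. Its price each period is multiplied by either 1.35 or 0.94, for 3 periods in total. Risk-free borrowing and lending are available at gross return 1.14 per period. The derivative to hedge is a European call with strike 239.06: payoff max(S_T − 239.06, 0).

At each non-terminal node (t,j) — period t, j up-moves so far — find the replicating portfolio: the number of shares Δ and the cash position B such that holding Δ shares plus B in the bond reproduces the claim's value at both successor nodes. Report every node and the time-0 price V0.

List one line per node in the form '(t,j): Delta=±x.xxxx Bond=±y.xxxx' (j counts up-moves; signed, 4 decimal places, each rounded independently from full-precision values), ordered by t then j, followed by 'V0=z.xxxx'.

Since d<R<u, set p* = (R−d)/(u−d) = 0.4878; price each node as the discounted p*-expectation of its children.
Terminal values V(3,·): V(3,0)=0.0000, V(3,1)=0.0000, V(3,2)=55.6018, V(3,3)=184.1245
(2,0): S=151.9792. Δ = (V_up−V_dn)/(S_up−S_dn) = (0.0000−0.0000)/(205.1719−142.8604) = 0.0000. V = [p*·0.0000 + (1−p*)·0.0000]/1.14 = 0.0000. B = V − Δ·S = 0.0000.
(2,1): S=218.2680. Δ = (V_up−V_dn)/(S_up−S_dn) = (55.6018−0.0000)/(294.6618−205.1719) = 0.6213. V = [p*·55.6018 + (1−p*)·0.0000]/1.14 = 23.7920. B = V − Δ·S = -111.8222.
(2,2): S=313.4700. Δ = (V_up−V_dn)/(S_up−S_dn) = (184.1245−55.6018)/(423.1845−294.6618) = 1.0000. V = [p*·184.1245 + (1−p*)·55.6018]/1.14 = 103.7682. B = V − Δ·S = -209.7018.
(1,0): S=161.6800. Δ = (V_up−V_dn)/(S_up−S_dn) = (23.7920−0.0000)/(218.2680−151.9792) = 0.3589. V = [p*·23.7920 + (1−p*)·0.0000]/1.14 = 10.1806. B = V − Δ·S = -47.8486.
(1,1): S=232.2000. Δ = (V_up−V_dn)/(S_up−S_dn) = (103.7682−23.7920)/(313.4700−218.2680) = 0.8401. V = [p*·103.7682 + (1−p*)·23.7920]/1.14 = 55.0919. B = V − Δ·S = -139.9722.
(0,0): S=172.0000. Δ = (V_up−V_dn)/(S_up−S_dn) = (55.0919−10.1806)/(232.2000−161.6800) = 0.6369. V = [p*·55.0919 + (1−p*)·10.1806]/1.14 = 28.1478. B = V − Δ·S = -81.3921.
Root portfolio cost Δ·172+B reproduces V0=28.1478.

(0,0): Delta=0.6369 Bond=-81.3921
(1,0): Delta=0.3589 Bond=-47.8486
(1,1): Delta=0.8401 Bond=-139.9722
(2,0): Delta=0.0000 Bond=0.0000
(2,1): Delta=0.6213 Bond=-111.8222
(2,2): Delta=1.0000 Bond=-209.7018
V0=28.1478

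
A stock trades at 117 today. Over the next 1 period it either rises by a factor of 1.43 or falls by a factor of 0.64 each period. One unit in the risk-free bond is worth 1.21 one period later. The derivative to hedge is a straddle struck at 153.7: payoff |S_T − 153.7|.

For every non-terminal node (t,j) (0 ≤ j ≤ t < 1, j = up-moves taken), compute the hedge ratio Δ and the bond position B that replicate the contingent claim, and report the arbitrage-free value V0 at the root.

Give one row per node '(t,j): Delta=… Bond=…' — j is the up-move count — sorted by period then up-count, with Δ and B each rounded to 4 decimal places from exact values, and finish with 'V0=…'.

Since d<R<u, set p* = (R−d)/(u−d) = 0.7215; price each node as the discounted p*-expectation of its children.
Terminal values V(1,·): V(1,0)=78.8200, V(1,1)=13.6100
(0,0): S=117.0000. Δ = (V_up−V_dn)/(S_up−S_dn) = (13.6100−78.8200)/(167.3100−74.8800) = -0.7055. V = [p*·13.6100 + (1−p*)·78.8200]/1.21 = 26.2560. B = V − Δ·S = 108.8003.
Self-financing check: at every node Δ·S+B equals the discounted successor values.

(0,0): Delta=-0.7055 Bond=108.8003
V0=26.2560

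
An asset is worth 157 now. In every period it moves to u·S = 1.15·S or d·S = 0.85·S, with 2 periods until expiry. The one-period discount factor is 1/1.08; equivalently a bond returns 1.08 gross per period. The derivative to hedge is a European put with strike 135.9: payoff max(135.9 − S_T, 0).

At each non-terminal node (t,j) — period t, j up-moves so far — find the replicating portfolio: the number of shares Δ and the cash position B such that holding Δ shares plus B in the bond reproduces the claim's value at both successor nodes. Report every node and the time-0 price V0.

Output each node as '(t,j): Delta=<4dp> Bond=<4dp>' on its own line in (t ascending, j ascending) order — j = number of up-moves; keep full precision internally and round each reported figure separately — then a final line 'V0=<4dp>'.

(0,0): Delta=-0.1031 Bond=17.2290
(1,0): Delta=-0.5612 Bond=79.7458
(1,1): Delta=0.0000 Bond=0.0000
V0=1.0487

The replicating-portfolio and risk-neutral prices coincide; use p* = (1.08−0.85)/(1.15−0.85) = 0.7667 for the latter.
Terminal values V(2,·): V(2,0)=22.4675, V(2,1)=0.0000, V(2,2)=0.0000
(1,0): S=133.4500. Δ = (V_up−V_dn)/(S_up−S_dn) = (0.0000−22.4675)/(153.4675−113.4325) = -0.5612. V = [p*·0.0000 + (1−p*)·22.4675]/1.08 = 4.8541. B = V − Δ·S = 79.7458.
(1,1): S=180.5500. Δ = (V_up−V_dn)/(S_up−S_dn) = (0.0000−0.0000)/(207.6325−153.4675) = 0.0000. V = [p*·0.0000 + (1−p*)·0.0000]/1.08 = 0.0000. B = V − Δ·S = 0.0000.
(0,0): S=157.0000. Δ = (V_up−V_dn)/(S_up−S_dn) = (0.0000−4.8541)/(180.5500−133.4500) = -0.1031. V = [p*·0.0000 + (1−p*)·4.8541]/1.08 = 1.0487. B = V − Δ·S = 17.2290.
Self-financing check: at every node Δ·S+B equals the discounted successor values.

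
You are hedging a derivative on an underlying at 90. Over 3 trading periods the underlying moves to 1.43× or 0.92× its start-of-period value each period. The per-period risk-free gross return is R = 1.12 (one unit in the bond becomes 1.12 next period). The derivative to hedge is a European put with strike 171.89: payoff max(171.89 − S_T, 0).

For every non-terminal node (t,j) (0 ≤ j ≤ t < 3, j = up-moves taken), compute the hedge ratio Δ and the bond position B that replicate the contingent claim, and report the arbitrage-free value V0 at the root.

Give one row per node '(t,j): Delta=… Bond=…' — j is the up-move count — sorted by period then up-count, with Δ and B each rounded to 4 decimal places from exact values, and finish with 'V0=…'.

The replicating-portfolio and risk-neutral prices coincide; use p* = (1.12−0.92)/(1.43−0.92) = 0.3922 for the latter.
Terminal payoffs: V(3,0)=101.8081, V(3,1)=62.9583, V(3,2)=2.5723, V(3,3)=0.0000
  t=2,j=0: stock 76.1760 → up 108.9317 (V=62.9583), down 70.0819 (V=101.8081). Price 77.2972; hedge Δ=-1.0000, bond B=153.4732.
  t=2,j=1: stock 118.4040 → up 169.3177 (V=2.5723), down 108.9317 (V=62.9583). Price 35.0692; hedge Δ=-1.0000, bond B=153.4732.
  t=2,j=2: stock 184.0410 → up 263.1786 (V=0.0000), down 169.3177 (V=2.5723). Price 1.3960; hedge Δ=-0.0274, bond B=6.4397.
  t=1,j=0: stock 82.8000 → up 118.4040 (V=35.0692), down 76.1760 (V=77.2972). Price 54.2297; hedge Δ=-1.0000, bond B=137.0297.
  t=1,j=1: stock 128.7000 → up 184.0410 (V=1.3960), down 118.4040 (V=35.0692). Price 19.5215; hedge Δ=-0.5130, bond B=85.5473.
  t=0,j=0: stock 90.0000 → up 128.7000 (V=19.5215), down 82.8000 (V=54.2297). Price 36.2666; hedge Δ=-0.7562, bond B=104.3219.
Self-financing check: at every node Δ·S+B equals the discounted successor values.

(0,0): Delta=-0.7562 Bond=104.3219
(1,0): Delta=-1.0000 Bond=137.0297
(1,1): Delta=-0.5130 Bond=85.5473
(2,0): Delta=-1.0000 Bond=153.4732
(2,1): Delta=-1.0000 Bond=153.4732
(2,2): Delta=-0.0274 Bond=6.4397
V0=36.2666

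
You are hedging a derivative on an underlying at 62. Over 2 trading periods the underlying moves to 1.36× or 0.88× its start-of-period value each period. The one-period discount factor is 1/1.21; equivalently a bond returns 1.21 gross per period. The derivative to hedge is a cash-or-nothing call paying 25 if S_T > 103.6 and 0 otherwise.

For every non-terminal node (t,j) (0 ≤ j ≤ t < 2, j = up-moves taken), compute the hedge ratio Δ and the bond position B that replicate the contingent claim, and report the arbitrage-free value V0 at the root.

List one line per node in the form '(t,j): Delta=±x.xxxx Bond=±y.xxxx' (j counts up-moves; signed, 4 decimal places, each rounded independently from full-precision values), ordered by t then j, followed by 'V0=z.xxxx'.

Since d<R<u, set p* = (R−d)/(u−d) = 0.6875; price each node as the discounted p*-expectation of its children.
Terminal values V(2,·): V(2,0)=0.0000, V(2,1)=0.0000, V(2,2)=25.0000
  t=1,j=0: stock 54.5600 → up 74.2016 (V=0.0000), down 48.0128 (V=0.0000). Price 0.0000; hedge Δ=0.0000, bond B=0.0000.
  t=1,j=1: stock 84.3200 → up 114.6752 (V=25.0000), down 74.2016 (V=0.0000). Price 14.2045; hedge Δ=0.6177, bond B=-37.8788.
  t=0,j=0: stock 62.0000 → up 84.3200 (V=14.2045), down 54.5600 (V=0.0000). Price 8.0708; hedge Δ=0.4773, bond B=-21.5220.
Each (Δ,B) replicates both successor values, so the strategy is self-financing and V0 is arbitrage-free.

(0,0): Delta=0.4773 Bond=-21.5220
(1,0): Delta=0.0000 Bond=0.0000
(1,1): Delta=0.6177 Bond=-37.8788
V0=8.0708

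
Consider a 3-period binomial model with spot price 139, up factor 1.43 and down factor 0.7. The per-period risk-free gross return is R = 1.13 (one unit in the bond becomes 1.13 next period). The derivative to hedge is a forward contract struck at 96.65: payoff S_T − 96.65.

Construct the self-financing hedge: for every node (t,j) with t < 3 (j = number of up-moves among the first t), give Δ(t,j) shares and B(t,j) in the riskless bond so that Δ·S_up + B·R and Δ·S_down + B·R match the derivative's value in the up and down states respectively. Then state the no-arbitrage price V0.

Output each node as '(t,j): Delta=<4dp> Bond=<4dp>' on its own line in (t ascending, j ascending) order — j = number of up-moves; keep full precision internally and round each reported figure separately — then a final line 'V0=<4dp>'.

Under the risk-neutral measure, an up-move has probability p* = (R−d)/(u−d) = 0.5890 and values discount at R = 1.13.
Terminal values V(3,·): V(3,0)=-48.9730, V(3,1)=0.7473, V(3,2)=102.3188, V(3,3)=309.8148
Node (2,0) S=68.1100: V=(p*·0.7473+(1−p*)·-48.9730)/1.13=-17.4210; Δ=(0.7473−-48.9730)/(97.3973−47.6770)=1.0000; B=V−Δ·S=-85.5310
Node (2,1) S=139.1390: V=(p*·102.3188+(1−p*)·0.7473)/1.13=53.6080; Δ=(102.3188−0.7473)/(198.9688−97.3973)=1.0000; B=V−Δ·S=-85.5310
Node (2,2) S=284.2411: V=(p*·309.8148+(1−p*)·102.3188)/1.13=198.7101; Δ=(309.8148−102.3188)/(406.4648−198.9688)=1.0000; B=V−Δ·S=-85.5310
Node (1,0) S=97.3000: V=(p*·53.6080+(1−p*)·-17.4210)/1.13=21.6089; Δ=(53.6080−-17.4210)/(139.1390−68.1100)=1.0000; B=V−Δ·S=-75.6911
Node (1,1) S=198.7700: V=(p*·198.7101+(1−p*)·53.6080)/1.13=123.0789; Δ=(198.7101−53.6080)/(284.2411−139.1390)=1.0000; B=V−Δ·S=-75.6911
Node (0,0) S=139.0000: V=(p*·123.0789+(1−p*)·21.6089)/1.13=72.0167; Δ=(123.0789−21.6089)/(198.7700−97.3000)=1.0000; B=V−Δ·S=-66.9833
Check: Δ(0,0)·S0 + B(0,0) = 72.0167 = V0.

(0,0): Delta=1.0000 Bond=-66.9833
(1,0): Delta=1.0000 Bond=-75.6911
(1,1): Delta=1.0000 Bond=-75.6911
(2,0): Delta=1.0000 Bond=-85.5310
(2,1): Delta=1.0000 Bond=-85.5310
(2,2): Delta=1.0000 Bond=-85.5310
V0=72.0167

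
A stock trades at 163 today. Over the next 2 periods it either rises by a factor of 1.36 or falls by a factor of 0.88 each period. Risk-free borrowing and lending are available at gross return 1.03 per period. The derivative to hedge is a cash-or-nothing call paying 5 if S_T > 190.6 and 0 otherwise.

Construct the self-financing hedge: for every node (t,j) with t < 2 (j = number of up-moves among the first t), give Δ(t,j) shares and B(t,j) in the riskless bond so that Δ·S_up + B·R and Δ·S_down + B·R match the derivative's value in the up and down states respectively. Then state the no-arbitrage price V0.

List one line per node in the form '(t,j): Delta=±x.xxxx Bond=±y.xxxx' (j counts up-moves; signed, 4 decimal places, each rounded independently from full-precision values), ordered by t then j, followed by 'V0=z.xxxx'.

Since d<R<u, set p* = (R−d)/(u−d) = 0.3125; price each node as the discounted p*-expectation of its children.
Terminal values V(2,·): V(2,0)=0.0000, V(2,1)=5.0000, V(2,2)=5.0000
Node (1,0) S=143.4400: V=(p*·5.0000+(1−p*)·0.0000)/1.03=1.5170; Δ=(5.0000−0.0000)/(195.0784−126.2272)=0.0726; B=V−Δ·S=-8.8997
Node (1,1) S=221.6800: V=(p*·5.0000+(1−p*)·5.0000)/1.03=4.8544; Δ=(5.0000−5.0000)/(301.4848−195.0784)=0.0000; B=V−Δ·S=4.8544
Node (0,0) S=163.0000: V=(p*·4.8544+(1−p*)·1.5170)/1.03=2.4854; Δ=(4.8544−1.5170)/(221.6800−143.4400)=0.0427; B=V−Δ·S=-4.4675
Check: Δ(0,0)·S0 + B(0,0) = 2.4854 = V0.

(0,0): Delta=0.0427 Bond=-4.4675
(1,0): Delta=0.0726 Bond=-8.8997
(1,1): Delta=0.0000 Bond=4.8544
V0=2.4854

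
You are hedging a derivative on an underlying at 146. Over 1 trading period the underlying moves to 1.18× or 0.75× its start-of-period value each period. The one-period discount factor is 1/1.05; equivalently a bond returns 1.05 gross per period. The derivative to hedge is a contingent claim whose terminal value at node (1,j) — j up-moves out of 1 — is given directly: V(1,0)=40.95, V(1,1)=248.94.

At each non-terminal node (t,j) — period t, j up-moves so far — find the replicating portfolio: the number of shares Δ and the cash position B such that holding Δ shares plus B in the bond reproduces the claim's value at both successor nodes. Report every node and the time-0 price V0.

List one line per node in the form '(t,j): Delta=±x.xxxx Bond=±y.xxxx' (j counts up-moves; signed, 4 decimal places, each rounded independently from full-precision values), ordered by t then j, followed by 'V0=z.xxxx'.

No-arbitrage ⇒ martingale measure with p* = (R−d)/(u−d) = 0.6977.
Terminal payoffs: V(1,0)=40.9500, V(1,1)=248.9400
Node (0,0) S=146.0000: V=(p*·248.9400+(1−p*)·40.9500)/1.05=177.1993; Δ=(248.9400−40.9500)/(172.2800−109.5000)=3.3130; B=V−Δ·S=-306.4983
The time-0 hedge costs 177.1993, which is the no-arbitrage price.

(0,0): Delta=3.3130 Bond=-306.4983
V0=177.1993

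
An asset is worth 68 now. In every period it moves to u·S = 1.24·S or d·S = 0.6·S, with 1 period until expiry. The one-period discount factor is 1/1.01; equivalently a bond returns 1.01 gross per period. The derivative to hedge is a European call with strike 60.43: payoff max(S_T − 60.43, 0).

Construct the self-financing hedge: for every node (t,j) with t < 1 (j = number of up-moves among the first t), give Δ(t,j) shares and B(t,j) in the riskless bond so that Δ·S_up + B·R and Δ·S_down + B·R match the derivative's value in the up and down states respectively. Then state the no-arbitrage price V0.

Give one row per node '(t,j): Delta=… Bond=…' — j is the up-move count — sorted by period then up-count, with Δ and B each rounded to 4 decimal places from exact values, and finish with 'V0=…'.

(0,0): Delta=0.5489 Bond=-22.1751
V0=15.1530

Since d<R<u, set p* = (R−d)/(u−d) = 0.6406; price each node as the discounted p*-expectation of its children.
At expiry t=1: V(1,0)=0.0000, V(1,1)=23.8900
(0,0): S=68.0000. Δ = (V_up−V_dn)/(S_up−S_dn) = (23.8900−0.0000)/(84.3200−40.8000) = 0.5489. V = [p*·23.8900 + (1−p*)·0.0000]/1.01 = 15.1530. B = V − Δ·S = -22.1751.
Root portfolio cost Δ·68+B reproduces V0=15.1530.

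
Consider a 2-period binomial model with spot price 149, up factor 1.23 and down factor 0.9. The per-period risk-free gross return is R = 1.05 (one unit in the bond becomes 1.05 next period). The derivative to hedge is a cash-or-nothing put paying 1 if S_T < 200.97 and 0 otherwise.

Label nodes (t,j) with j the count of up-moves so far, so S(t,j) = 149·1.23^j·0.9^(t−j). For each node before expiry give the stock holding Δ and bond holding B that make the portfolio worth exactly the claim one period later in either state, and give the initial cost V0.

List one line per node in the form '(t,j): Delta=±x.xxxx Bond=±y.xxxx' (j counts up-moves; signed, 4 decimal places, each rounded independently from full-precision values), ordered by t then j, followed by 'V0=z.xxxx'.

(0,0): Delta=-0.0088 Bond=2.0314
(1,0): Delta=0.0000 Bond=0.9524
(1,1): Delta=-0.0165 Bond=3.5498
V0=0.7196

Since d<R<u, set p* = (R−d)/(u−d) = 0.4545; price each node as the discounted p*-expectation of its children.
Terminal values V(2,·): V(2,0)=1.0000, V(2,1)=1.0000, V(2,2)=0.0000
Node (1,0) S=134.1000: V=(p*·1.0000+(1−p*)·1.0000)/1.05=0.9524; Δ=(1.0000−1.0000)/(164.9430−120.6900)=0.0000; B=V−Δ·S=0.9524
Node (1,1) S=183.2700: V=(p*·0.0000+(1−p*)·1.0000)/1.05=0.5195; Δ=(0.0000−1.0000)/(225.4221−164.9430)=-0.0165; B=V−Δ·S=3.5498
Node (0,0) S=149.0000: V=(p*·0.5195+(1−p*)·0.9524)/1.05=0.7196; Δ=(0.5195−0.9524)/(183.2700−134.1000)=-0.0088; B=V−Δ·S=2.0314
Each (Δ,B) replicates both successor values, so the strategy is self-financing and V0 is arbitrage-free.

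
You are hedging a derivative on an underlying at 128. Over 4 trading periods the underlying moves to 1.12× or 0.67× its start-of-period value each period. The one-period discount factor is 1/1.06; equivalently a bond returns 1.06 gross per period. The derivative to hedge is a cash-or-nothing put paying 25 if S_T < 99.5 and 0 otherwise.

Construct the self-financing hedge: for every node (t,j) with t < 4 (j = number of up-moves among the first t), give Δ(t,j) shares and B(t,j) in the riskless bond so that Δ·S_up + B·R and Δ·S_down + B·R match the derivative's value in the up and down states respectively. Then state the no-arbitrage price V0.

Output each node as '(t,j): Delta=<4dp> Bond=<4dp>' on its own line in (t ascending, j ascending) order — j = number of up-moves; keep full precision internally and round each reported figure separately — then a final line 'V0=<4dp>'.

The replicating-portfolio and risk-neutral prices coincide; use p* = (1.06−0.67)/(1.12−0.67) = 0.8667 for the latter.
At expiry t=4: V(4,0)=25.0000, V(4,1)=25.0000, V(4,2)=25.0000, V(4,3)=0.0000, V(4,4)=0.0000
  t=3,j=0: stock 38.4977 → up 43.1174 (V=25.0000), down 25.7934 (V=25.0000). Price 23.5849; hedge Δ=0.0000, bond B=23.5849.
  t=3,j=1: stock 64.3543 → up 72.0768 (V=25.0000), down 43.1174 (V=25.0000). Price 23.5849; hedge Δ=0.0000, bond B=23.5849.
  t=3,j=2: stock 107.5773 → up 120.4866 (V=0.0000), down 72.0768 (V=25.0000). Price 3.1447; hedge Δ=-0.5164, bond B=58.7002.
  t=3,j=3: stock 179.8308 → up 201.4105 (V=0.0000), down 120.4866 (V=0.0000). Price 0.0000; hedge Δ=0.0000, bond B=0.0000.
  t=2,j=0: stock 57.4592 → up 64.3543 (V=23.5849), down 38.4977 (V=23.5849). Price 22.2499; hedge Δ=0.0000, bond B=22.2499.
  t=2,j=1: stock 96.0512 → up 107.5773 (V=3.1447), down 64.3543 (V=23.5849). Price 5.5378; hedge Δ=-0.4729, bond B=50.9605.
  t=2,j=2: stock 160.5632 → up 179.8308 (V=0.0000), down 107.5773 (V=3.1447). Price 0.3956; hedge Δ=-0.0435, bond B=7.3837.
  t=1,j=0: stock 85.7600 → up 96.0512 (V=5.5378), down 57.4592 (V=22.2499). Price 7.3265; hedge Δ=-0.4330, bond B=44.4646.
  t=1,j=1: stock 143.3600 → up 160.5632 (V=0.3956), down 96.0512 (V=5.5378). Price 1.0200; hedge Δ=-0.0797, bond B=12.4471.
  t=0,j=0: stock 128.0000 → up 143.3600 (V=1.0200), down 85.7600 (V=7.3265). Price 1.7555; hedge Δ=-0.1095, bond B=15.7699.
The time-0 hedge costs 1.7555, which is the no-arbitrage price.

(0,0): Delta=-0.1095 Bond=15.7699
(1,0): Delta=-0.4330 Bond=44.4646
(1,1): Delta=-0.0797 Bond=12.4471
(2,0): Delta=0.0000 Bond=22.2499
(2,1): Delta=-0.4729 Bond=50.9605
(2,2): Delta=-0.0435 Bond=7.3837
(3,0): Delta=0.0000 Bond=23.5849
(3,1): Delta=0.0000 Bond=23.5849
(3,2): Delta=-0.5164 Bond=58.7002
(3,3): Delta=0.0000 Bond=0.0000
V0=1.7555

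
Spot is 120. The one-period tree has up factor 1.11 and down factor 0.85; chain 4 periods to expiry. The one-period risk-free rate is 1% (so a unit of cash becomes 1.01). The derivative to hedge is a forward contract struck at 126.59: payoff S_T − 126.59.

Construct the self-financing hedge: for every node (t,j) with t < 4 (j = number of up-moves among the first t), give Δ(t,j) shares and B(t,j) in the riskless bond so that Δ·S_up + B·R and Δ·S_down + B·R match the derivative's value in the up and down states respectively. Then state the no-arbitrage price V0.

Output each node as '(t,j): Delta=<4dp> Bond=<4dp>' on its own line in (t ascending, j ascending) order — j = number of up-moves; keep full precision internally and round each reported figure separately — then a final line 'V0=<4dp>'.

Under the risk-neutral measure, an up-move has probability p* = (R−d)/(u−d) = 0.6154 and values discount at R = 1.01.
Terminal payoffs: V(4,0)=-63.9493, V(4,1)=-44.7886, V(4,2)=-19.7669, V(4,3)=12.9084, V(4,4)=55.5784
  t=3,j=0: stock 73.6950 → up 81.8015 (V=-44.7886), down 62.6407 (V=-63.9493). Price -51.6416; hedge Δ=1.0000, bond B=-125.3366.
  t=3,j=1: stock 96.2370 → up 106.8231 (V=-19.7669), down 81.8014 (V=-44.7886). Price -29.0996; hedge Δ=1.0000, bond B=-125.3366.
  t=3,j=2: stock 125.6742 → up 139.4984 (V=12.9084), down 106.8231 (V=-19.7669). Price 0.3376; hedge Δ=1.0000, bond B=-125.3366.
  t=3,j=3: stock 164.1157 → up 182.1684 (V=55.5784), down 139.4984 (V=12.9084). Price 38.7791; hedge Δ=1.0000, bond B=-125.3366.
  t=2,j=0: stock 86.7000 → up 96.2370 (V=-29.0996), down 73.6950 (V=-51.6416). Price -37.3957; hedge Δ=1.0000, bond B=-124.0957.
  t=2,j=1: stock 113.2200 → up 125.6742 (V=0.3376), down 96.2370 (V=-29.0996). Price -10.8757; hedge Δ=1.0000, bond B=-124.0957.
  t=2,j=2: stock 147.8520 → up 164.1157 (V=38.7791), down 125.6742 (V=0.3376). Price 23.7563; hedge Δ=1.0000, bond B=-124.0957.
  t=1,j=0: stock 102.0000 → up 113.2200 (V=-10.8757), down 86.7000 (V=-37.3957). Price -20.8670; hedge Δ=1.0000, bond B=-122.8670.
  t=1,j=1: stock 133.2000 → up 147.8520 (V=23.7563), down 113.2200 (V=-10.8757). Price 10.3330; hedge Δ=1.0000, bond B=-122.8670.
  t=0,j=0: stock 120.0000 → up 133.2000 (V=10.3330), down 102.0000 (V=-20.8670). Price -1.6505; hedge Δ=1.0000, bond B=-121.6505.
Check: Δ(0,0)·S0 + B(0,0) = -1.6505 = V0.

(0,0): Delta=1.0000 Bond=-121.6505
(1,0): Delta=1.0000 Bond=-122.8670
(1,1): Delta=1.0000 Bond=-122.8670
(2,0): Delta=1.0000 Bond=-124.0957
(2,1): Delta=1.0000 Bond=-124.0957
(2,2): Delta=1.0000 Bond=-124.0957
(3,0): Delta=1.0000 Bond=-125.3366
(3,1): Delta=1.0000 Bond=-125.3366
(3,2): Delta=1.0000 Bond=-125.3366
(3,3): Delta=1.0000 Bond=-125.3366
V0=-1.6505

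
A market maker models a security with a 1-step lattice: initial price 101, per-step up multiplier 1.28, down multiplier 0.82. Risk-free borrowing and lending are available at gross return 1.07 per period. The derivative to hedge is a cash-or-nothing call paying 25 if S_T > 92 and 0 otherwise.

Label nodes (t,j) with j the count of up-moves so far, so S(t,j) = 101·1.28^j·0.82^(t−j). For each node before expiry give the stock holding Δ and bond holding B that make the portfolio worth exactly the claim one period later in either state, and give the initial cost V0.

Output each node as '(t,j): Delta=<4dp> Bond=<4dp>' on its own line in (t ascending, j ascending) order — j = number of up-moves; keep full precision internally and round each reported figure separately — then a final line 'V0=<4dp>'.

(0,0): Delta=0.5381 Bond=-41.6497
V0=12.6981

Risk-neutral probability p* = (R−d)/(u−d) = (1.07−0.82)/(1.28−0.82) = 0.5435.
At expiry t=1: V(1,0)=0.0000, V(1,1)=25.0000
(0,0): S=101.0000. Δ = (V_up−V_dn)/(S_up−S_dn) = (25.0000−0.0000)/(129.2800−82.8200) = 0.5381. V = [p*·25.0000 + (1−p*)·0.0000]/1.07 = 12.6981. B = V − Δ·S = -41.6497.
The time-0 hedge costs 12.6981, which is the no-arbitrage price.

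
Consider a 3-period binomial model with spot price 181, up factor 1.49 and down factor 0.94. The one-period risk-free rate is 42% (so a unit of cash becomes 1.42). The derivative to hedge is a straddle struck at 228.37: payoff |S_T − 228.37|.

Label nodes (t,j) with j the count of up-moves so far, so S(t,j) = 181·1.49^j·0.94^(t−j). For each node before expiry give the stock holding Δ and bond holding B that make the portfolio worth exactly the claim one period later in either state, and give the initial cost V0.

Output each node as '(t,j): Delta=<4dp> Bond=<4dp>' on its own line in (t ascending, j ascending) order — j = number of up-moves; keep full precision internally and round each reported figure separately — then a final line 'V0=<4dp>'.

(0,0): Delta=0.9874 Bond=-77.3660
(1,0): Delta=0.8505 Bond=-86.5694
(1,1): Delta=1.0000 Bond=-113.2563
(2,0): Delta=-0.7743 Bond=136.9254
(2,1): Delta=1.0000 Bond=-160.8239
(2,2): Delta=1.0000 Bond=-160.8239
V0=101.3544

Under the risk-neutral measure, an up-move has probability p* = (R−d)/(u−d) = 0.8727 and values discount at R = 1.42.
Payoff layer (t=3): V(3,0)=78.0343, V(3,1)=9.9281, V(3,2)=149.3578, V(3,3)=370.3688
(2,0): S=159.9316. Δ = (V_up−V_dn)/(S_up−S_dn) = (9.9281−78.0343)/(238.2981−150.3357) = -0.7743. V = [p*·9.9281 + (1−p*)·78.0343]/1.42 = 13.0959. B = V − Δ·S = 136.9254.
(2,1): S=253.5086. Δ = (V_up−V_dn)/(S_up−S_dn) = (149.3578−9.9281)/(377.7278−238.2981) = 1.0000. V = [p*·149.3578 + (1−p*)·9.9281]/1.42 = 92.6847. B = V − Δ·S = -160.8239.
(2,2): S=401.8381. Δ = (V_up−V_dn)/(S_up−S_dn) = (370.3688−149.3578)/(598.7388−377.7278) = 1.0000. V = [p*·370.3688 + (1−p*)·149.3578]/1.42 = 241.0142. B = V − Δ·S = -160.8239.
(1,0): S=170.1400. Δ = (V_up−V_dn)/(S_up−S_dn) = (92.6847−13.0959)/(253.5086−159.9316) = 0.8505. V = [p*·92.6847 + (1−p*)·13.0959]/1.42 = 58.1374. B = V − Δ·S = -86.5694.
(1,1): S=269.6900. Δ = (V_up−V_dn)/(S_up−S_dn) = (241.0142−92.6847)/(401.8381−253.5086) = 1.0000. V = [p*·241.0142 + (1−p*)·92.6847]/1.42 = 156.4337. B = V − Δ·S = -113.2563.
(0,0): S=181.0000. Δ = (V_up−V_dn)/(S_up−S_dn) = (156.4337−58.1374)/(269.6900−170.1400) = 0.9874. V = [p*·156.4337 + (1−p*)·58.1374]/1.42 = 101.3544. B = V − Δ·S = -77.3660.
Each (Δ,B) replicates both successor values, so the strategy is self-financing and V0 is arbitrage-free.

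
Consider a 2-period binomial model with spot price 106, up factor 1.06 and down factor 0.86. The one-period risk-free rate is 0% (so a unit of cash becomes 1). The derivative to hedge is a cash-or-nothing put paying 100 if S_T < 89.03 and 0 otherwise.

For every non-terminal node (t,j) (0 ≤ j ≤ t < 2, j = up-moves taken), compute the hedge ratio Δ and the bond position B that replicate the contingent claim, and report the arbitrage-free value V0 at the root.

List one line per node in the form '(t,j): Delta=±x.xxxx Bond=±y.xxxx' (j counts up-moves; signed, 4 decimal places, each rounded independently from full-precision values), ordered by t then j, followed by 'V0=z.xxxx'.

(0,0): Delta=-1.4151 Bond=159.0000
(1,0): Delta=-5.4849 Bond=530.0000
(1,1): Delta=0.0000 Bond=0.0000
V0=9.0000

Since d<R<u, set p* = (R−d)/(u−d) = 0.7000; price each node as the discounted p*-expectation of its children.
At expiry t=2: V(2,0)=100.0000, V(2,1)=0.0000, V(2,2)=0.0000
(1,0): S=91.1600. Δ = (V_up−V_dn)/(S_up−S_dn) = (0.0000−100.0000)/(96.6296−78.3976) = -5.4849. V = [p*·0.0000 + (1−p*)·100.0000]/1 = 30.0000. B = V − Δ·S = 530.0000.
(1,1): S=112.3600. Δ = (V_up−V_dn)/(S_up−S_dn) = (0.0000−0.0000)/(119.1016−96.6296) = 0.0000. V = [p*·0.0000 + (1−p*)·0.0000]/1 = 0.0000. B = V − Δ·S = 0.0000.
(0,0): S=106.0000. Δ = (V_up−V_dn)/(S_up−S_dn) = (0.0000−30.0000)/(112.3600−91.1600) = -1.4151. V = [p*·0.0000 + (1−p*)·30.0000]/1 = 9.0000. B = V − Δ·S = 159.0000.
Each (Δ,B) replicates both successor values, so the strategy is self-financing and V0 is arbitrage-free.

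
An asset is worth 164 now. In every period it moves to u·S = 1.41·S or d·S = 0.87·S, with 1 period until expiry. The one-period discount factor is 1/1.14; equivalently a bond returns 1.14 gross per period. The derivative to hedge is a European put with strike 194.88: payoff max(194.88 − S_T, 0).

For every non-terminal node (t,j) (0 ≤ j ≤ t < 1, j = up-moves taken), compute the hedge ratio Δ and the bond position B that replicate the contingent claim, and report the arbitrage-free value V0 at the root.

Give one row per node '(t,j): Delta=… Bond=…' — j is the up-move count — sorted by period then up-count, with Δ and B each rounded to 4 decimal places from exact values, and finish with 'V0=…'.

(0,0): Delta=-0.5894 Bond=119.5614
V0=22.8947

Since d<R<u, set p* = (R−d)/(u−d) = 0.5000; price each node as the discounted p*-expectation of its children.
Terminal payoffs: V(1,0)=52.2000, V(1,1)=0.0000
  t=0,j=0: stock 164.0000 → up 231.2400 (V=0.0000), down 142.6800 (V=52.2000). Price 22.8947; hedge Δ=-0.5894, bond B=119.5614.
Check: Δ(0,0)·S0 + B(0,0) = 22.8947 = V0.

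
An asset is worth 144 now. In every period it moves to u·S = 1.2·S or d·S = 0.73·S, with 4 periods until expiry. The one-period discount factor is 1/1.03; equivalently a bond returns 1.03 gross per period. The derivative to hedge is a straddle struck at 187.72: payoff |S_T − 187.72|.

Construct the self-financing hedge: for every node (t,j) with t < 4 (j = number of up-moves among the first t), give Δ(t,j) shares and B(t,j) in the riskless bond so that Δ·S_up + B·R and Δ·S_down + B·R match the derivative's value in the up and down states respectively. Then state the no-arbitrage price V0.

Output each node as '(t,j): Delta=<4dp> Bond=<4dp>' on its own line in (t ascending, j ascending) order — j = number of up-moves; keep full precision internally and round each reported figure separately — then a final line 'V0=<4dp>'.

(0,0): Delta=-0.2202 Bond=87.2033
(1,0): Delta=-1.0000 Bond=171.7904
(1,1): Delta=0.0486 Bond=43.3691
(2,0): Delta=-1.0000 Bond=176.9441
(2,1): Delta=-1.0000 Bond=176.9441
(2,2): Delta=0.4101 Bond=-30.2851
(3,0): Delta=-1.0000 Bond=182.2524
(3,1): Delta=-1.0000 Bond=182.2524
(3,2): Delta=-1.0000 Bond=182.2524
(3,3): Delta=0.8962 Bond=-152.1464
V0=55.4924

The replicating-portfolio and risk-neutral prices coincide; use p* = (1.03−0.73)/(1.2−0.73) = 0.6383 for the latter.
At expiry t=4: V(4,0)=146.8265, V(4,1)=120.4979, V(4,2)=77.2179, V(4,3)=6.0726, V(4,4)=110.8784
(3,0): S=56.0184. Δ = (V_up−V_dn)/(S_up−S_dn) = (120.4979−146.8265)/(67.2221−40.8935) = -1.0000. V = [p*·120.4979 + (1−p*)·146.8265]/1.03 = 126.2340. B = V − Δ·S = 182.2524.
(3,1): S=92.0851. Δ = (V_up−V_dn)/(S_up−S_dn) = (77.2179−120.4979)/(110.5021−67.2221) = -1.0000. V = [p*·77.2179 + (1−p*)·120.4979]/1.03 = 90.1673. B = V − Δ·S = 182.2524.
(3,2): S=151.3728. Δ = (V_up−V_dn)/(S_up−S_dn) = (6.0726−77.2179)/(181.6474−110.5021) = -1.0000. V = [p*·6.0726 + (1−p*)·77.2179]/1.03 = 30.8796. B = V − Δ·S = 182.2524.
(3,3): S=248.8320. Δ = (V_up−V_dn)/(S_up−S_dn) = (110.8784−6.0726)/(298.5984−181.6474) = 0.8962. V = [p*·110.8784 + (1−p*)·6.0726]/1.03 = 70.8446. B = V − Δ·S = -152.1464.
(2,0): S=76.7376. Δ = (V_up−V_dn)/(S_up−S_dn) = (90.1673−126.2340)/(92.0851−56.0184) = -1.0000. V = [p*·90.1673 + (1−p*)·126.2340]/1.03 = 100.2065. B = V − Δ·S = 176.9441.
(2,1): S=126.1440. Δ = (V_up−V_dn)/(S_up−S_dn) = (30.8796−90.1673)/(151.3728−92.0851) = -1.0000. V = [p*·30.8796 + (1−p*)·90.1673]/1.03 = 50.8001. B = V − Δ·S = 176.9441.
(2,2): S=207.3600. Δ = (V_up−V_dn)/(S_up−S_dn) = (70.8446−30.8796)/(248.8320−151.3728) = 0.4101. V = [p*·70.8446 + (1−p*)·30.8796]/1.03 = 54.7468. B = V − Δ·S = -30.2851.
(1,0): S=105.1200. Δ = (V_up−V_dn)/(S_up−S_dn) = (50.8001−100.2065)/(126.1440−76.7376) = -1.0000. V = [p*·50.8001 + (1−p*)·100.2065]/1.03 = 66.6704. B = V − Δ·S = 171.7904.
(1,1): S=172.8000. Δ = (V_up−V_dn)/(S_up−S_dn) = (54.7468−50.8001)/(207.3600−126.1440) = 0.0486. V = [p*·54.7468 + (1−p*)·50.8001]/1.03 = 51.7663. B = V − Δ·S = 43.3691.
(0,0): S=144.0000. Δ = (V_up−V_dn)/(S_up−S_dn) = (51.7663−66.6704)/(172.8000−105.1200) = -0.2202. V = [p*·51.7663 + (1−p*)·66.6704]/1.03 = 55.4924. B = V − Δ·S = 87.2033.
Root portfolio cost Δ·144+B reproduces V0=55.4924.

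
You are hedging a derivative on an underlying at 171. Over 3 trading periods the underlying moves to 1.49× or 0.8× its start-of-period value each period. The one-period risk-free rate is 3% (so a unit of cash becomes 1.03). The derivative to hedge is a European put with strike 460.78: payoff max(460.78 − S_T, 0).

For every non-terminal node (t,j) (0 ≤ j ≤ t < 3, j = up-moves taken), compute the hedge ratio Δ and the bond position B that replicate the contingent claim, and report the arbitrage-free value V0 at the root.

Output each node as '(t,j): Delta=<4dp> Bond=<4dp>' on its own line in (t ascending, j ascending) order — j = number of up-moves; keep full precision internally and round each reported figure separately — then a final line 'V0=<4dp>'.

The replicating-portfolio and risk-neutral prices coincide; use p* = (1.03−0.8)/(1.49−0.8) = 0.3333 for the latter.
Terminal payoffs: V(3,0)=373.2280, V(3,1)=297.7144, V(3,2)=157.0703, V(3,3)=0.0000
Node (2,0) S=109.4400: V=(p*·297.7144+(1−p*)·373.2280)/1.03=337.9192; Δ=(297.7144−373.2280)/(163.0656−87.5520)=-1.0000; B=V−Δ·S=447.3592
Node (2,1) S=203.8320: V=(p*·157.0703+(1−p*)·297.7144)/1.03=243.5272; Δ=(157.0703−297.7144)/(303.7097−163.0656)=-1.0000; B=V−Δ·S=447.3592
Node (2,2) S=379.6371: V=(p*·0.0000+(1−p*)·157.0703)/1.03=101.6636; Δ=(0.0000−157.0703)/(565.6593−303.7097)=-0.5996; B=V−Δ·S=329.3018
Node (1,0) S=136.8000: V=(p*·243.5272+(1−p*)·337.9192)/1.03=297.5293; Δ=(243.5272−337.9192)/(203.8320−109.4400)=-1.0000; B=V−Δ·S=434.3293
Node (1,1) S=254.7900: V=(p*·101.6636+(1−p*)·243.5272)/1.03=190.5237; Δ=(101.6636−243.5272)/(379.6371−203.8320)=-0.8069; B=V−Δ·S=396.1231
Node (0,0) S=171.0000: V=(p*·190.5237+(1−p*)·297.5293)/1.03=254.2338; Δ=(190.5237−297.5293)/(254.7900−136.8000)=-0.9069; B=V−Δ·S=409.3145
Self-financing check: at every node Δ·S+B equals the discounted successor values.

(0,0): Delta=-0.9069 Bond=409.3145
(1,0): Delta=-1.0000 Bond=434.3293
(1,1): Delta=-0.8069 Bond=396.1231
(2,0): Delta=-1.0000 Bond=447.3592
(2,1): Delta=-1.0000 Bond=447.3592
(2,2): Delta=-0.5996 Bond=329.3018
V0=254.2338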